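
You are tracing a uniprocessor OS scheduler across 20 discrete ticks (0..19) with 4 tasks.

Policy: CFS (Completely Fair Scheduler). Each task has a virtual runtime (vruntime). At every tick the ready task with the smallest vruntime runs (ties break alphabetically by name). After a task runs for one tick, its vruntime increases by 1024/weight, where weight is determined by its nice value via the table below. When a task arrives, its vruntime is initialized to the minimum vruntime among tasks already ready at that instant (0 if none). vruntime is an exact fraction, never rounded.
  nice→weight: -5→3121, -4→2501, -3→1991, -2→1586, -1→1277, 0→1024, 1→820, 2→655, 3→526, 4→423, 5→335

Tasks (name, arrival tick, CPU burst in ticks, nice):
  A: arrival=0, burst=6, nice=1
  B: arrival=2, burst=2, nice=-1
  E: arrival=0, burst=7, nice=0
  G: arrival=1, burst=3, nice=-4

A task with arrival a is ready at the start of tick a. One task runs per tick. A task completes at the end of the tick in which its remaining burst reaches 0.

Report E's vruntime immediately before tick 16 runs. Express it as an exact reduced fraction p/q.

t=0: vr[A=0 E=0] → run A
t=1: vr[A=256/205 E=0 G=0] → run E
t=2: vr[A=256/205 B=0 E=1 G=0] → run B
t=3: vr[A=256/205 B=1024/1277 E=1 G=0] → run G
t=4: vr[A=256/205 B=1024/1277 E=1 G=1024/2501] → run G
t=5: vr[A=256/205 B=1024/1277 E=1 G=2048/2501] → run B
t=6: vr[A=256/205 E=1 G=2048/2501] → run G
t=7: vr[A=256/205 E=1] → run E
t=8: vr[A=256/205 E=2] → run A
t=9: vr[A=512/205 E=2] → run E
t=10: vr[A=512/205 E=3] → run A
t=11: vr[A=768/205 E=3] → run E
t=12: vr[A=768/205 E=4] → run A
t=13: vr[A=1024/205 E=4] → run E
t=14: vr[A=1024/205 E=5] → run A
t=15: vr[A=256/41 E=5] → run E
t=16: vr[A=256/41 E=6] → run E
t=17: vr[A=256/41] → run A
t=18: (idle)
t=19: (idle)

vruntime(E, start of tick 16) = 6/1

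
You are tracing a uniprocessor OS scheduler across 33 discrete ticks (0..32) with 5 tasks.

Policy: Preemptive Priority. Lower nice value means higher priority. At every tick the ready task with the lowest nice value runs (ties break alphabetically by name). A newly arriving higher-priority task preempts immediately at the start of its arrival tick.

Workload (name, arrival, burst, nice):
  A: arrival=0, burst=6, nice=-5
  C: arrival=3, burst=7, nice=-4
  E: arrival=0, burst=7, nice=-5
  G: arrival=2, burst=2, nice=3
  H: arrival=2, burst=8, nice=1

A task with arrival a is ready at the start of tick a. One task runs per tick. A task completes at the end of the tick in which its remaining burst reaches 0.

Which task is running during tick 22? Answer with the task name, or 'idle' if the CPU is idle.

running at tick 22 = H

t=0: ready={A,E} → run A
t=1: ready={A,E} → run A
t=2: ready={A,E,G,H} → run A
t=3: ready={A,C,E,G,H} → run A
t=4: ready={A,C,E,G,H} → run A
t=5: ready={A,C,E,G,H} → run A
t=6: ready={C,E,G,H} → run E
t=7: ready={C,E,G,H} → run E
t=8: ready={C,E,G,H} → run E
t=9: ready={C,E,G,H} → run E
t=10: ready={C,E,G,H} → run E
t=11: ready={C,E,G,H} → run E
t=12: ready={C,E,G,H} → run E
t=13: ready={C,G,H} → run C
t=14: ready={C,G,H} → run C
t=15: ready={C,G,H} → run C
t=16: ready={C,G,H} → run C
t=17: ready={C,G,H} → run C
t=18: ready={C,G,H} → run C
t=19: ready={C,G,H} → run C
t=20: ready={G,H} → run H
t=21: ready={G,H} → run H
t=22: ready={G,H} → run H
t=23: ready={G,H} → run H
t=24: ready={G,H} → run H
t=25: ready={G,H} → run H
t=26: ready={G,H} → run H
t=27: ready={G,H} → run H
t=28: ready={G} → run G
t=29: ready={G} → run G
t=30: (idle)
t=31: (idle)
t=32: (idle)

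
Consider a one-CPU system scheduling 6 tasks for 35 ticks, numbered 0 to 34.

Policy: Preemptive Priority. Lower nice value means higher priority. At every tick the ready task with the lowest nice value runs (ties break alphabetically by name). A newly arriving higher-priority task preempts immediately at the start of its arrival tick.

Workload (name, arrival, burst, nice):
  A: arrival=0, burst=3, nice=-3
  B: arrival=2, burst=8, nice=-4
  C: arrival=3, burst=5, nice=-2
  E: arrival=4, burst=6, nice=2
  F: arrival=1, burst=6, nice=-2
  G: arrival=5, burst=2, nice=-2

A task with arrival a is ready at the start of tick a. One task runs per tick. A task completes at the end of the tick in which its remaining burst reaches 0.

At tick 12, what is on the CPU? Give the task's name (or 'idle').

running at tick 12 = C

t=0: ready={A} → run A
t=1: ready={A,F} → run A
t=2: ready={A,B,F} → run B
t=3: ready={A,B,C,F} → run B
t=4: ready={A,B,C,E,F} → run B
t=5: ready={A,B,C,E,F,G} → run B
t=6: ready={A,B,C,E,F,G} → run B
t=7: ready={A,B,C,E,F,G} → run B
t=8: ready={A,B,C,E,F,G} → run B
t=9: ready={A,B,C,E,F,G} → run B
t=10: ready={A,C,E,F,G} → run A
t=11: ready={C,E,F,G} → run C
t=12: ready={C,E,F,G} → run C
t=13: ready={C,E,F,G} → run C
t=14: ready={C,E,F,G} → run C
t=15: ready={C,E,F,G} → run C
t=16: ready={E,F,G} → run F
t=17: ready={E,F,G} → run F
t=18: ready={E,F,G} → run F
t=19: ready={E,F,G} → run F
t=20: ready={E,F,G} → run F
t=21: ready={E,F,G} → run F
t=22: ready={E,G} → run G
t=23: ready={E,G} → run G
t=24: ready={E} → run E
t=25: ready={E} → run E
t=26: ready={E} → run E
t=27: ready={E} → run E
t=28: ready={E} → run E
t=29: ready={E} → run E
t=30: (idle)
t=31: (idle)
t=32: (idle)
t=33: (idle)
t=34: (idle)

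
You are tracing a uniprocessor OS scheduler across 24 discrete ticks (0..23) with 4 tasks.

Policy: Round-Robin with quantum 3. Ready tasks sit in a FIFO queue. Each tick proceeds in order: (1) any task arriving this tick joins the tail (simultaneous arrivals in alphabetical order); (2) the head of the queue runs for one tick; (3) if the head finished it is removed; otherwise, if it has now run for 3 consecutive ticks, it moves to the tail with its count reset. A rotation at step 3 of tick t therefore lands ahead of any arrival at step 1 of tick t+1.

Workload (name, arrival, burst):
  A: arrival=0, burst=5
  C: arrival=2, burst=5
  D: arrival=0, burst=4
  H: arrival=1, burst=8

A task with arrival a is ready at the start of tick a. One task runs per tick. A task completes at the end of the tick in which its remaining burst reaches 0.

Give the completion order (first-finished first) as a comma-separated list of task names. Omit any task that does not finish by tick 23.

t=0: queue=[A,D] q_used=0 → run A
t=1: queue=[A,D,H] q_used=1 → run A
t=2: queue=[A,D,H,C] q_used=2 → run A
t=3: queue=[D,H,C,A] q_used=0 → run D
t=4: queue=[D,H,C,A] q_used=1 → run D
t=5: queue=[D,H,C,A] q_used=2 → run D
t=6: queue=[H,C,A,D] q_used=0 → run H
t=7: queue=[H,C,A,D] q_used=1 → run H
t=8: queue=[H,C,A,D] q_used=2 → run H
t=9: queue=[C,A,D,H] q_used=0 → run C
t=10: queue=[C,A,D,H] q_used=1 → run C
t=11: queue=[C,A,D,H] q_used=2 → run C
t=12: queue=[A,D,H,C] q_used=0 → run A
t=13: queue=[A,D,H,C] q_used=1 → run A
t=14: queue=[D,H,C] q_used=0 → run D
t=15: queue=[H,C] q_used=0 → run H
t=16: queue=[H,C] q_used=1 → run H
t=17: queue=[H,C] q_used=2 → run H
t=18: queue=[C,H] q_used=0 → run C
t=19: queue=[C,H] q_used=1 → run C
t=20: queue=[H] q_used=0 → run H
t=21: queue=[H] q_used=1 → run H
t=22: (idle)
t=23: (idle)

completion order = A, D, C, H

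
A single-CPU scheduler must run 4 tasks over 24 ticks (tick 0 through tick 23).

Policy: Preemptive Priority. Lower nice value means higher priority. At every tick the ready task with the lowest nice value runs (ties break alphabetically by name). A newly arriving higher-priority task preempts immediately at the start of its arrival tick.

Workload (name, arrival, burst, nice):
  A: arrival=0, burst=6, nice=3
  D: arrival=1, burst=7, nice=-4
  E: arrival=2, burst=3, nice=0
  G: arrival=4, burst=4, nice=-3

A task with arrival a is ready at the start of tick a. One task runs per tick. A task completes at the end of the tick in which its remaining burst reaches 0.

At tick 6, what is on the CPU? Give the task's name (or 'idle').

running at tick 6 = D

t=0: ready={A} → run A
t=1: ready={A,D} → run D
t=2: ready={A,D,E} → run D
t=3: ready={A,D,E} → run D
t=4: ready={A,D,E,G} → run D
t=5: ready={A,D,E,G} → run D
t=6: ready={A,D,E,G} → run D
t=7: ready={A,D,E,G} → run D
t=8: ready={A,E,G} → run G
t=9: ready={A,E,G} → run G
t=10: ready={A,E,G} → run G
t=11: ready={A,E,G} → run G
t=12: ready={A,E} → run E
t=13: ready={A,E} → run E
t=14: ready={A,E} → run E
t=15: ready={A} → run A
t=16: ready={A} → run A
t=17: ready={A} → run A
t=18: ready={A} → run A
t=19: ready={A} → run A
t=20: (idle)
t=21: (idle)
t=22: (idle)
t=23: (idle)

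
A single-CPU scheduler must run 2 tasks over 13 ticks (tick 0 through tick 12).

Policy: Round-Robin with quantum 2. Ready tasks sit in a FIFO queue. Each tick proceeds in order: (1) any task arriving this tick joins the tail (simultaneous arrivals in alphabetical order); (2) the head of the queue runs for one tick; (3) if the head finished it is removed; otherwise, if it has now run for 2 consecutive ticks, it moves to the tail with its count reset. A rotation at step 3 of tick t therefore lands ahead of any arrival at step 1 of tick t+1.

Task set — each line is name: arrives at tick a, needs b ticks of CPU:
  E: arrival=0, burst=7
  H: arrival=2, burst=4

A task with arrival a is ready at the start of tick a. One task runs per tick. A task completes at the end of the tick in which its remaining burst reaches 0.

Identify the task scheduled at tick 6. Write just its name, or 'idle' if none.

running at tick 6 = E

t=0: queue=[E] q_used=0 → run E
t=1: queue=[E] q_used=1 → run E
t=2: queue=[E,H] q_used=0 → run E
t=3: queue=[E,H] q_used=1 → run E
t=4: queue=[H,E] q_used=0 → run H
t=5: queue=[H,E] q_used=1 → run H
t=6: queue=[E,H] q_used=0 → run E
t=7: queue=[E,H] q_used=1 → run E
t=8: queue=[H,E] q_used=0 → run H
t=9: queue=[H,E] q_used=1 → run H
t=10: queue=[E] q_used=0 → run E
t=11: (idle)
t=12: (idle)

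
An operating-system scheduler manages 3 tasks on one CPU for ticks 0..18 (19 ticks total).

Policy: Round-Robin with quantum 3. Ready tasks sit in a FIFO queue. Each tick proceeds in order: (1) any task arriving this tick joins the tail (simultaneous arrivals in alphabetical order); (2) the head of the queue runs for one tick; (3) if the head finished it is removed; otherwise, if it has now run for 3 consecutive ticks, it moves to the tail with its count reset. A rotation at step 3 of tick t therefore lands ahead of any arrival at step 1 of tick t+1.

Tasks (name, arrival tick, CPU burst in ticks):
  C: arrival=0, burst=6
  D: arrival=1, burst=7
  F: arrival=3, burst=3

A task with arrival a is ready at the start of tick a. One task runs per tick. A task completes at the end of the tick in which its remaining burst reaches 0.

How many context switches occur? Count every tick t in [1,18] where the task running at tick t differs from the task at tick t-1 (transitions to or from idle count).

t=0: queue=[C] q_used=0 → run C
t=1: queue=[C,D] q_used=1 → run C
t=2: queue=[C,D] q_used=2 → run C
t=3: queue=[D,C,F] q_used=0 → run D
t=4: queue=[D,C,F] q_used=1 → run D
t=5: queue=[D,C,F] q_used=2 → run D
t=6: queue=[C,F,D] q_used=0 → run C
t=7: queue=[C,F,D] q_used=1 → run C
t=8: queue=[C,F,D] q_used=2 → run C
t=9: queue=[F,D] q_used=0 → run F
t=10: queue=[F,D] q_used=1 → run F
t=11: queue=[F,D] q_used=2 → run F
t=12: queue=[D] q_used=0 → run D
t=13: queue=[D] q_used=1 → run D
t=14: queue=[D] q_used=2 → run D
t=15: queue=[D] q_used=0 → run D
t=16: (idle)
t=17: (idle)
t=18: (idle)

context switches = 5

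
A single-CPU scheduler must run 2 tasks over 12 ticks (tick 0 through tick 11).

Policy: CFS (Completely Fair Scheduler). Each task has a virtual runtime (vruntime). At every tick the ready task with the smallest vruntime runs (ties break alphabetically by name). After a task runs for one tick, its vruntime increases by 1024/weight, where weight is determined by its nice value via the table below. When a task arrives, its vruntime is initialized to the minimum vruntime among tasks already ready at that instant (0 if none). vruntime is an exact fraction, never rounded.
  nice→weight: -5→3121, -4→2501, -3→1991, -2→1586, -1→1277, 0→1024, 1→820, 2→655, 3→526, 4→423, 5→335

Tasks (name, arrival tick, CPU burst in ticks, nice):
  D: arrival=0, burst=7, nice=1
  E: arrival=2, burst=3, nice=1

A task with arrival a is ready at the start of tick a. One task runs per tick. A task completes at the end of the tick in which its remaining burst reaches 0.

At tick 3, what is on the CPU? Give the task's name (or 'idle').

running at tick 3 = E

t=0: vr[D=0] → run D
t=1: vr[D=256/205] → run D
t=2: vr[D=512/205 E=512/205] → run D
t=3: vr[D=768/205 E=512/205] → run E
t=4: vr[D=768/205 E=768/205] → run D
t=5: vr[D=1024/205 E=768/205] → run E
t=6: vr[D=1024/205 E=1024/205] → run D
t=7: vr[D=256/41 E=1024/205] → run E
t=8: vr[D=256/41] → run D
t=9: vr[D=1536/205] → run D
t=10: (idle)
t=11: (idle)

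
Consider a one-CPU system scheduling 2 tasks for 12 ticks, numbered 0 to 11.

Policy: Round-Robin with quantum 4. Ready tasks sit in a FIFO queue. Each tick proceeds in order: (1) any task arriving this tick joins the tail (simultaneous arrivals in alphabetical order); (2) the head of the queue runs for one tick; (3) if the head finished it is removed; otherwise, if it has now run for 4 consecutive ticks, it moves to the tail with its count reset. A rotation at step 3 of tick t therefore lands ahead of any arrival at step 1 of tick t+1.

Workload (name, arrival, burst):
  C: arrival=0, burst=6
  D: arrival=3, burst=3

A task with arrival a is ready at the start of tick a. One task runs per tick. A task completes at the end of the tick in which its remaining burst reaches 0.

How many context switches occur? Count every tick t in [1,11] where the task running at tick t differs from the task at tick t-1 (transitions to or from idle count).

context switches = 3

t=0: queue=[C] q_used=0 → run C
t=1: queue=[C] q_used=1 → run C
t=2: queue=[C] q_used=2 → run C
t=3: queue=[C,D] q_used=3 → run C
t=4: queue=[D,C] q_used=0 → run D
t=5: queue=[D,C] q_used=1 → run D
t=6: queue=[D,C] q_used=2 → run D
t=7: queue=[C] q_used=0 → run C
t=8: queue=[C] q_used=1 → run C
t=9: (idle)
t=10: (idle)
t=11: (idle)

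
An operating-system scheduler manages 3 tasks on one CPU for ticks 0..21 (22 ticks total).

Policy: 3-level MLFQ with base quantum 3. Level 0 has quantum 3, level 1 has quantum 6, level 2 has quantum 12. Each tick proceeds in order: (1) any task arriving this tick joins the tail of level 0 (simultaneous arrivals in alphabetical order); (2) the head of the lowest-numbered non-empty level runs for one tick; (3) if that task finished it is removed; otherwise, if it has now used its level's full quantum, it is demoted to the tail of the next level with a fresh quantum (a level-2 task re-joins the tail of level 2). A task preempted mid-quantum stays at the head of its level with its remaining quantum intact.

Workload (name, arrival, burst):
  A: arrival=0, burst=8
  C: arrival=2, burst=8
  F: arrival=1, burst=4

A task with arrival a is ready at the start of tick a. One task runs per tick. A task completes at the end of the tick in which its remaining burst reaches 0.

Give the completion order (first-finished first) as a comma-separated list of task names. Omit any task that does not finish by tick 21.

t=0: L0/L1/L2 = A/-/- → run A
t=1: L0/L1/L2 = AF/-/- → run A
t=2: L0/L1/L2 = AFC/-/- → run A
t=3: L0/L1/L2 = FC/A/- → run F
t=4: L0/L1/L2 = FC/A/- → run F
t=5: L0/L1/L2 = FC/A/- → run F
t=6: L0/L1/L2 = C/AF/- → run C
t=7: L0/L1/L2 = C/AF/- → run C
t=8: L0/L1/L2 = C/AF/- → run C
t=9: L0/L1/L2 = -/AFC/- → run A
t=10: L0/L1/L2 = -/AFC/- → run A
t=11: L0/L1/L2 = -/AFC/- → run A
t=12: L0/L1/L2 = -/AFC/- → run A
t=13: L0/L1/L2 = -/AFC/- → run A
t=14: L0/L1/L2 = -/FC/- → run F
t=15: L0/L1/L2 = -/C/- → run C
t=16: L0/L1/L2 = -/C/- → run C
t=17: L0/L1/L2 = -/C/- → run C
t=18: L0/L1/L2 = -/C/- → run C
t=19: L0/L1/L2 = -/C/- → run C
t=20: (idle)
t=21: (idle)

completion order = A, F, C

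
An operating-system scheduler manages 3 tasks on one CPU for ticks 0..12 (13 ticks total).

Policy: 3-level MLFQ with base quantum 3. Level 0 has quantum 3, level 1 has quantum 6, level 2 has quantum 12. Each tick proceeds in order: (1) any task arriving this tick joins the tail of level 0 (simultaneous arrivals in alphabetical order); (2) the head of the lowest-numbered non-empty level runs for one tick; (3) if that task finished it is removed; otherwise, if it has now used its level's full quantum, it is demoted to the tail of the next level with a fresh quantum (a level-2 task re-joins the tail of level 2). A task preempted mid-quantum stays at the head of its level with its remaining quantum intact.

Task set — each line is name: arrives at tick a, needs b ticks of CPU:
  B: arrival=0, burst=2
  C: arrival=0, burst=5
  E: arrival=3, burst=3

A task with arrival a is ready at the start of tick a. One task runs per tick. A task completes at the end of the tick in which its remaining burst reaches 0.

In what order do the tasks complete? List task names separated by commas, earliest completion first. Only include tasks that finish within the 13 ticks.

completion order = B, E, C

t=0: L0/L1/L2 = BC/-/- → run B
t=1: L0/L1/L2 = BC/-/- → run B
t=2: L0/L1/L2 = C/-/- → run C
t=3: L0/L1/L2 = CE/-/- → run C
t=4: L0/L1/L2 = CE/-/- → run C
t=5: L0/L1/L2 = E/C/- → run E
t=6: L0/L1/L2 = E/C/- → run E
t=7: L0/L1/L2 = E/C/- → run E
t=8: L0/L1/L2 = -/C/- → run C
t=9: L0/L1/L2 = -/C/- → run C
t=10: (idle)
t=11: (idle)
t=12: (idle)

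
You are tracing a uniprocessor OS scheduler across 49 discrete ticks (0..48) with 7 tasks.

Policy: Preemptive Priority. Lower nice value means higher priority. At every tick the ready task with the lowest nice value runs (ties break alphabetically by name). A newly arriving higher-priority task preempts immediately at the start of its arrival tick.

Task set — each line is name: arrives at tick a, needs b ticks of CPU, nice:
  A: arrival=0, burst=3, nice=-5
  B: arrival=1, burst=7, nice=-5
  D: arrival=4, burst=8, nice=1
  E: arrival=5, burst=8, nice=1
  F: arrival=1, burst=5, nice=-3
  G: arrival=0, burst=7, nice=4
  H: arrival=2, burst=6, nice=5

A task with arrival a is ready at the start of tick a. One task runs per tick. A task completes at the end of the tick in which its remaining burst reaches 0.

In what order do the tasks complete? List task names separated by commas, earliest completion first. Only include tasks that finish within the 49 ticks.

t=0: ready={A,G} → run A
t=1: ready={A,B,F,G} → run A
t=2: ready={A,B,F,G,H} → run A
t=3: ready={B,F,G,H} → run B
t=4: ready={B,D,F,G,H} → run B
t=5: ready={B,D,E,F,G,H} → run B
t=6: ready={B,D,E,F,G,H} → run B
t=7: ready={B,D,E,F,G,H} → run B
t=8: ready={B,D,E,F,G,H} → run B
t=9: ready={B,D,E,F,G,H} → run B
t=10: ready={D,E,F,G,H} → run F
t=11: ready={D,E,F,G,H} → run F
t=12: ready={D,E,F,G,H} → run F
t=13: ready={D,E,F,G,H} → run F
t=14: ready={D,E,F,G,H} → run F
t=15: ready={D,E,G,H} → run D
t=16: ready={D,E,G,H} → run D
t=17: ready={D,E,G,H} → run D
t=18: ready={D,E,G,H} → run D
t=19: ready={D,E,G,H} → run D
t=20: ready={D,E,G,H} → run D
t=21: ready={D,E,G,H} → run D
t=22: ready={D,E,G,H} → run D
t=23: ready={E,G,H} → run E
t=24: ready={E,G,H} → run E
t=25: ready={E,G,H} → run E
t=26: ready={E,G,H} → run E
t=27: ready={E,G,H} → run E
t=28: ready={E,G,H} → run E
t=29: ready={E,G,H} → run E
t=30: ready={E,G,H} → run E
t=31: ready={G,H} → run G
t=32: ready={G,H} → run G
t=33: ready={G,H} → run G
t=34: ready={G,H} → run G
t=35: ready={G,H} → run G
t=36: ready={G,H} → run G
t=37: ready={G,H} → run G
t=38: ready={H} → run H
t=39: ready={H} → run H
t=40: ready={H} → run H
t=41: ready={H} → run H
t=42: ready={H} → run H
t=43: ready={H} → run H
t=44: (idle)
t=45: (idle)
t=46: (idle)
t=47: (idle)
t=48: (idle)

completion order = A, B, F, D, E, G, H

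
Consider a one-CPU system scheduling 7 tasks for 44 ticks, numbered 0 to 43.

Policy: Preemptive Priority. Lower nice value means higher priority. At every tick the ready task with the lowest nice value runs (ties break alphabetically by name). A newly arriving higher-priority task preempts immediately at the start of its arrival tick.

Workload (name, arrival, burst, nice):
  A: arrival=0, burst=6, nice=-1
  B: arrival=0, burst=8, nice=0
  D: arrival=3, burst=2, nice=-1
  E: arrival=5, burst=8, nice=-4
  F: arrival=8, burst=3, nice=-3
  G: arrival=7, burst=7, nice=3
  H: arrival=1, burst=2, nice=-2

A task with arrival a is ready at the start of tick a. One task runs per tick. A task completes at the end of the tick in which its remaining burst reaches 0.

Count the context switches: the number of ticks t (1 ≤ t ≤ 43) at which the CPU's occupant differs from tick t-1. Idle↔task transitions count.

context switches = 9

t=0: ready={A,B} → run A
t=1: ready={A,B,H} → run H
t=2: ready={A,B,H} → run H
t=3: ready={A,B,D} → run A
t=4: ready={A,B,D} → run A
t=5: ready={A,B,D,E} → run E
t=6: ready={A,B,D,E} → run E
t=7: ready={A,B,D,E,G} → run E
t=8: ready={A,B,D,E,F,G} → run E
t=9: ready={A,B,D,E,F,G} → run E
t=10: ready={A,B,D,E,F,G} → run E
t=11: ready={A,B,D,E,F,G} → run E
t=12: ready={A,B,D,E,F,G} → run E
t=13: ready={A,B,D,F,G} → run F
t=14: ready={A,B,D,F,G} → run F
t=15: ready={A,B,D,F,G} → run F
t=16: ready={A,B,D,G} → run A
t=17: ready={A,B,D,G} → run A
t=18: ready={A,B,D,G} → run A
t=19: ready={B,D,G} → run D
t=20: ready={B,D,G} → run D
t=21: ready={B,G} → run B
t=22: ready={B,G} → run B
t=23: ready={B,G} → run B
t=24: ready={B,G} → run B
t=25: ready={B,G} → run B
t=26: ready={B,G} → run B
t=27: ready={B,G} → run B
t=28: ready={B,G} → run B
t=29: ready={G} → run G
t=30: ready={G} → run G
t=31: ready={G} → run G
t=32: ready={G} → run G
t=33: ready={G} → run G
t=34: ready={G} → run G
t=35: ready={G} → run G
t=36: (idle)
t=37: (idle)
t=38: (idle)
t=39: (idle)
t=40: (idle)
t=41: (idle)
t=42: (idle)
t=43: (idle)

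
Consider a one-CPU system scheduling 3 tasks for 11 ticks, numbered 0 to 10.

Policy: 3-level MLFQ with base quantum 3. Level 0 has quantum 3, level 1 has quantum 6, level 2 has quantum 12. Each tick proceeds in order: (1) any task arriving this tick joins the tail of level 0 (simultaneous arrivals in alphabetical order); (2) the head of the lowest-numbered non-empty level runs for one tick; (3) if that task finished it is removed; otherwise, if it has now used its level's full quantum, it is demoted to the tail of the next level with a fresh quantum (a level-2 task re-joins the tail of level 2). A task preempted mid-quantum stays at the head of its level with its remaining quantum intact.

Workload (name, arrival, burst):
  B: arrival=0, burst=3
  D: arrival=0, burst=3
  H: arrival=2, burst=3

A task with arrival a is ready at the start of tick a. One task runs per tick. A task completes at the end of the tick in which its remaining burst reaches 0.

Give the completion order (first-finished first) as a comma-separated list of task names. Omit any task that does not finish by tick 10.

t=0: L0/L1/L2 = BD/-/- → run B
t=1: L0/L1/L2 = BD/-/- → run B
t=2: L0/L1/L2 = BDH/-/- → run B
t=3: L0/L1/L2 = DH/-/- → run D
t=4: L0/L1/L2 = DH/-/- → run D
t=5: L0/L1/L2 = DH/-/- → run D
t=6: L0/L1/L2 = H/-/- → run H
t=7: L0/L1/L2 = H/-/- → run H
t=8: L0/L1/L2 = H/-/- → run H
t=9: (idle)
t=10: (idle)

completion order = B, D, H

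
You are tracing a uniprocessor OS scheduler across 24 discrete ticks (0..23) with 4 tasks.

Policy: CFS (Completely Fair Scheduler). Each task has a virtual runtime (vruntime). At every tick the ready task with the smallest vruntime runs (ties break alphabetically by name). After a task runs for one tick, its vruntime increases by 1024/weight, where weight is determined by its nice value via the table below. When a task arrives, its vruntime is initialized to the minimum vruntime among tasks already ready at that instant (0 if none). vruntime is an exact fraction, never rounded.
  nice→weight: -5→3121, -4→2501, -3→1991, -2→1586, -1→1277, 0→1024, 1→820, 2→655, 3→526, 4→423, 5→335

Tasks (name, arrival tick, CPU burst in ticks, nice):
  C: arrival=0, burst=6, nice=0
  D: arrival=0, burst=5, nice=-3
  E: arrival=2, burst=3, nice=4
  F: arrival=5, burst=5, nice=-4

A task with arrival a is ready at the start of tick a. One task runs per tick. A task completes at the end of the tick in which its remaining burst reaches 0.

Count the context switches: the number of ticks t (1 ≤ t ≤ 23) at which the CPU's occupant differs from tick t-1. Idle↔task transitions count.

t=0: vr[C=0 D=0] → run C
t=1: vr[C=1 D=0] → run D
t=2: vr[C=1 D=1024/1991 E=1024/1991] → run D
t=3: vr[C=1 D=2048/1991 E=1024/1991] → run E
t=4: vr[C=1 D=2048/1991 E=2471936/842193] → run C
t=5: vr[C=2 D=2048/1991 E=2471936/842193 F=2048/1991] → run D
t=6: vr[C=2 D=3072/1991 E=2471936/842193 F=2048/1991] → run F
t=7: vr[C=2 D=3072/1991 E=2471936/842193 F=7160832/4979491] → run F
t=8: vr[C=2 D=3072/1991 E=2471936/842193 F=9199616/4979491] → run D
t=9: vr[C=2 D=4096/1991 E=2471936/842193 F=9199616/4979491] → run F
t=10: vr[C=2 D=4096/1991 E=2471936/842193 F=11238400/4979491] → run C
t=11: vr[C=3 D=4096/1991 E=2471936/842193 F=11238400/4979491] → run D
t=12: vr[C=3 E=2471936/842193 F=11238400/4979491] → run F
t=13: vr[C=3 E=2471936/842193 F=13277184/4979491] → run F
t=14: vr[C=3 E=2471936/842193] → run E
t=15: vr[C=3 E=4510720/842193] → run C
t=16: vr[C=4 E=4510720/842193] → run C
t=17: vr[C=5 E=4510720/842193] → run C
t=18: vr[E=4510720/842193] → run E
t=19: (idle)
t=20: (idle)
t=21: (idle)
t=22: (idle)
t=23: (idle)

context switches = 14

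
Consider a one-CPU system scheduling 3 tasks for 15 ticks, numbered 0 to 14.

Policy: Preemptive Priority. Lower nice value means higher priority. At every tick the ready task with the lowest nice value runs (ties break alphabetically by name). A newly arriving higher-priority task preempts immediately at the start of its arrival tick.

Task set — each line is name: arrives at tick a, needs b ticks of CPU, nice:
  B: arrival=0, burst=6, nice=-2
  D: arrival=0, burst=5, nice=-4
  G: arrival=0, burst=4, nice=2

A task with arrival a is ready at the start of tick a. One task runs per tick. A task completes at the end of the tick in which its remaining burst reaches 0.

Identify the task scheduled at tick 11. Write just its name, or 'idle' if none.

running at tick 11 = G

t=0: ready={B,D,G} → run D
t=1: ready={B,D,G} → run D
t=2: ready={B,D,G} → run D
t=3: ready={B,D,G} → run D
t=4: ready={B,D,G} → run D
t=5: ready={B,G} → run B
t=6: ready={B,G} → run B
t=7: ready={B,G} → run B
t=8: ready={B,G} → run B
t=9: ready={B,G} → run B
t=10: ready={B,G} → run B
t=11: ready={G} → run G
t=12: ready={G} → run G
t=13: ready={G} → run G
t=14: ready={G} → run G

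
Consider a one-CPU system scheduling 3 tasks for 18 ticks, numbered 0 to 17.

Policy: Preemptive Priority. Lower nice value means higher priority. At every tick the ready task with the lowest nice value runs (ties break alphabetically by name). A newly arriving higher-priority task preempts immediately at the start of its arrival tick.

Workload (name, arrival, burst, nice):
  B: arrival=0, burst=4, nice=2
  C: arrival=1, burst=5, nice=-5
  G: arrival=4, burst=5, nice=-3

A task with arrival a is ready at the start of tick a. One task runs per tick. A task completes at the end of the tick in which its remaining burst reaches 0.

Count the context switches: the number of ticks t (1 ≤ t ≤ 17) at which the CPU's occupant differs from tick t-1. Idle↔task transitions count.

context switches = 4

t=0: ready={B} → run B
t=1: ready={B,C} → run C
t=2: ready={B,C} → run C
t=3: ready={B,C} → run C
t=4: ready={B,C,G} → run C
t=5: ready={B,C,G} → run C
t=6: ready={B,G} → run G
t=7: ready={B,G} → run G
t=8: ready={B,G} → run G
t=9: ready={B,G} → run G
t=10: ready={B,G} → run G
t=11: ready={B} → run B
t=12: ready={B} → run B
t=13: ready={B} → run B
t=14: (idle)
t=15: (idle)
t=16: (idle)
t=17: (idle)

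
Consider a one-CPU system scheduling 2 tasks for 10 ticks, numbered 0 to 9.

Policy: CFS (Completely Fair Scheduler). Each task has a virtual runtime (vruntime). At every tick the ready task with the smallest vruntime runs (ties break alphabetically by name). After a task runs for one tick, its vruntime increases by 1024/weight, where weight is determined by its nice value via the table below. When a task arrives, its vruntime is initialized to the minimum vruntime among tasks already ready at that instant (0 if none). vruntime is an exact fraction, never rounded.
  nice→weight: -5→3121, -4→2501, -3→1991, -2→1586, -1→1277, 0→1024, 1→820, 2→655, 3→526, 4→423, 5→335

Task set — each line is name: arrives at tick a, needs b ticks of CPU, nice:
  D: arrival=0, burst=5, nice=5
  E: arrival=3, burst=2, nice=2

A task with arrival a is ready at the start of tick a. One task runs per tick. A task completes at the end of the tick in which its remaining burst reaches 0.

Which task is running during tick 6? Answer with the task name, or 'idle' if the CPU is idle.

t=0: vr[D=0] → run D
t=1: vr[D=1024/335] → run D
t=2: vr[D=2048/335] → run D
t=3: vr[D=3072/335 E=3072/335] → run D
t=4: vr[D=4096/335 E=3072/335] → run E
t=5: vr[D=4096/335 E=94208/8777] → run E
t=6: vr[D=4096/335] → run D
t=7: (idle)
t=8: (idle)
t=9: (idle)

running at tick 6 = D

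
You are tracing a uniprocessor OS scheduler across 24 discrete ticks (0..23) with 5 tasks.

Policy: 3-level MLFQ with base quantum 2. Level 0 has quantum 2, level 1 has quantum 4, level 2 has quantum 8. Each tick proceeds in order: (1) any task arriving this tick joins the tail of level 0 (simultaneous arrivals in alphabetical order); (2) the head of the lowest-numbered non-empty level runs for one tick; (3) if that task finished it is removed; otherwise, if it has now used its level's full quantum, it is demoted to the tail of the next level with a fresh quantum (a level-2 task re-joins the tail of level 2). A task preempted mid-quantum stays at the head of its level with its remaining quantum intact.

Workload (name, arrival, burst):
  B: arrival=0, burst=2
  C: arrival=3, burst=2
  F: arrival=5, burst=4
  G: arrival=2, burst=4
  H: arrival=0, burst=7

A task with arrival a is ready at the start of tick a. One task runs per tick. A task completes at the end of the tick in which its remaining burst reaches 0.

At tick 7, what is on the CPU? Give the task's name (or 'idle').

running at tick 7 = C

t=0: L0/L1/L2 = BH/-/- → run B
t=1: L0/L1/L2 = BH/-/- → run B
t=2: L0/L1/L2 = HG/-/- → run H
t=3: L0/L1/L2 = HGC/-/- → run H
t=4: L0/L1/L2 = GC/H/- → run G
t=5: L0/L1/L2 = GCF/H/- → run G
t=6: L0/L1/L2 = CF/HG/- → run C
t=7: L0/L1/L2 = CF/HG/- → run C
t=8: L0/L1/L2 = F/HG/- → run F
t=9: L0/L1/L2 = F/HG/- → run F
t=10: L0/L1/L2 = -/HGF/- → run H
t=11: L0/L1/L2 = -/HGF/- → run H
t=12: L0/L1/L2 = -/HGF/- → run H
t=13: L0/L1/L2 = -/HGF/- → run H
t=14: L0/L1/L2 = -/GF/H → run G
t=15: L0/L1/L2 = -/GF/H → run G
t=16: L0/L1/L2 = -/F/H → run F
t=17: L0/L1/L2 = -/F/H → run F
t=18: L0/L1/L2 = -/-/H → run H
t=19: (idle)
t=20: (idle)
t=21: (idle)
t=22: (idle)
t=23: (idle)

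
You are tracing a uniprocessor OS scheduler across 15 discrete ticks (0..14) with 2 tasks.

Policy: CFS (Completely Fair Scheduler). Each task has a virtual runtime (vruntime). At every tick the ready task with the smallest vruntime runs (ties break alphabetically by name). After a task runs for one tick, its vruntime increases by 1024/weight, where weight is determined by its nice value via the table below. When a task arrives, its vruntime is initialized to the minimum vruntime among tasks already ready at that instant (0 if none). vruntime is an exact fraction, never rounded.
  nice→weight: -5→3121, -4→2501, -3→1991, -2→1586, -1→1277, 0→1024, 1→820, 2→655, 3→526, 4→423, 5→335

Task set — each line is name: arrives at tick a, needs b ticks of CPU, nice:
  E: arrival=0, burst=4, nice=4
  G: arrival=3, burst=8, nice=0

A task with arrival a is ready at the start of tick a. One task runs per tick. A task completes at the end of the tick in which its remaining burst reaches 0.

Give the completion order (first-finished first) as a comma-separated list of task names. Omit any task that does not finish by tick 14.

t=0: vr[E=0] → run E
t=1: vr[E=1024/423] → run E
t=2: vr[E=2048/423] → run E
t=3: vr[E=1024/141 G=1024/141] → run E
t=4: vr[G=1024/141] → run G
t=5: vr[G=1165/141] → run G
t=6: vr[G=1306/141] → run G
t=7: vr[G=1447/141] → run G
t=8: vr[G=1588/141] → run G
t=9: vr[G=1729/141] → run G
t=10: vr[G=1870/141] → run G
t=11: vr[G=2011/141] → run G
t=12: (idle)
t=13: (idle)
t=14: (idle)

completion order = E, G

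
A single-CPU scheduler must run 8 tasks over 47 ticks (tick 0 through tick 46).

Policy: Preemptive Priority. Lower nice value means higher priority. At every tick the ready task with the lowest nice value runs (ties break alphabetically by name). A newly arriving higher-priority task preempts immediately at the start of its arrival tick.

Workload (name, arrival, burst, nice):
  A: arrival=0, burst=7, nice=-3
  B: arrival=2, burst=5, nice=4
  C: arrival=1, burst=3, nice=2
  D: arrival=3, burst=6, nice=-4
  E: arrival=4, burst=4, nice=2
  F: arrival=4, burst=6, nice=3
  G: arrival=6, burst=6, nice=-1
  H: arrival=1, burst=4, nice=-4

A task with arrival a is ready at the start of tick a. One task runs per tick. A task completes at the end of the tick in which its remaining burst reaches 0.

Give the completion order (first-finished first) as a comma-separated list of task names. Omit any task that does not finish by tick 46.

completion order = D, H, A, G, C, E, F, B

t=0: ready={A} → run A
t=1: ready={A,C,H} → run H
t=2: ready={A,B,C,H} → run H
t=3: ready={A,B,C,D,H} → run D
t=4: ready={A,B,C,D,E,F,H} → run D
t=5: ready={A,B,C,D,E,F,H} → run D
t=6: ready={A,B,C,D,E,F,G,H} → run D
t=7: ready={A,B,C,D,E,F,G,H} → run D
t=8: ready={A,B,C,D,E,F,G,H} → run D
t=9: ready={A,B,C,E,F,G,H} → run H
t=10: ready={A,B,C,E,F,G,H} → run H
t=11: ready={A,B,C,E,F,G} → run A
t=12: ready={A,B,C,E,F,G} → run A
t=13: ready={A,B,C,E,F,G} → run A
t=14: ready={A,B,C,E,F,G} → run A
t=15: ready={A,B,C,E,F,G} → run A
t=16: ready={A,B,C,E,F,G} → run A
t=17: ready={B,C,E,F,G} → run G
t=18: ready={B,C,E,F,G} → run G
t=19: ready={B,C,E,F,G} → run G
t=20: ready={B,C,E,F,G} → run G
t=21: ready={B,C,E,F,G} → run G
t=22: ready={B,C,E,F,G} → run G
t=23: ready={B,C,E,F} → run C
t=24: ready={B,C,E,F} → run C
t=25: ready={B,C,E,F} → run C
t=26: ready={B,E,F} → run E
t=27: ready={B,E,F} → run E
t=28: ready={B,E,F} → run E
t=29: ready={B,E,F} → run E
t=30: ready={B,F} → run F
t=31: ready={B,F} → run F
t=32: ready={B,F} → run F
t=33: ready={B,F} → run F
t=34: ready={B,F} → run F
t=35: ready={B,F} → run F
t=36: ready={B} → run B
t=37: ready={B} → run B
t=38: ready={B} → run B
t=39: ready={B} → run B
t=40: ready={B} → run B
t=41: (idle)
t=42: (idle)
t=43: (idle)
t=44: (idle)
t=45: (idle)
t=46: (idle)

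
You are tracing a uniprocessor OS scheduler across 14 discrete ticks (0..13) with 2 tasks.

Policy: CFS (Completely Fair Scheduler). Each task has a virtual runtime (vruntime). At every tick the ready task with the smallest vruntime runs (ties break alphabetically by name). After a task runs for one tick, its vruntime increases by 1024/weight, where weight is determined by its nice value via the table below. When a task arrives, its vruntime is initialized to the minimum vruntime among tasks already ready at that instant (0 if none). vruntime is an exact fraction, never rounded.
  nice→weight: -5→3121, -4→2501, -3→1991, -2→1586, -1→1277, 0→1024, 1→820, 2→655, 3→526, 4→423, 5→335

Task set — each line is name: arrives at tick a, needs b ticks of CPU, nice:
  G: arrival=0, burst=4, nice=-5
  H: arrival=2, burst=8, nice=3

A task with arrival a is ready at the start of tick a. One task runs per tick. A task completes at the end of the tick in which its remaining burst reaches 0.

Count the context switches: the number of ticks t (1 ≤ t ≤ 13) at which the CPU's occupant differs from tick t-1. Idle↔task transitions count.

t=0: vr[G=0] → run G
t=1: vr[G=1024/3121] → run G
t=2: vr[G=2048/3121 H=2048/3121] → run G
t=3: vr[G=3072/3121 H=2048/3121] → run H
t=4: vr[G=3072/3121 H=2136576/820823] → run G
t=5: vr[H=2136576/820823] → run H
t=6: vr[H=3734528/820823] → run H
t=7: vr[H=5332480/820823] → run H
t=8: vr[H=6930432/820823] → run H
t=9: vr[H=8528384/820823] → run H
t=10: vr[H=10126336/820823] → run H
t=11: vr[H=11724288/820823] → run H
t=12: (idle)
t=13: (idle)

context switches = 4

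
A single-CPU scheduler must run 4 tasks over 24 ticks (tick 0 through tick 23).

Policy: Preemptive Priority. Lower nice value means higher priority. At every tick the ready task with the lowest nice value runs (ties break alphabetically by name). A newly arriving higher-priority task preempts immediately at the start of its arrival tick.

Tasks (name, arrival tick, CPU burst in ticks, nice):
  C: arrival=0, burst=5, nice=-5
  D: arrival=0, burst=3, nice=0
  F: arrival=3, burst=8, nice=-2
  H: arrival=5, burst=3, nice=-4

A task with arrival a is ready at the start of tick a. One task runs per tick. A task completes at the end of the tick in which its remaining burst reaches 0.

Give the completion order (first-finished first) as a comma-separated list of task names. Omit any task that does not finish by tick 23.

t=0: ready={C,D} → run C
t=1: ready={C,D} → run C
t=2: ready={C,D} → run C
t=3: ready={C,D,F} → run C
t=4: ready={C,D,F} → run C
t=5: ready={D,F,H} → run H
t=6: ready={D,F,H} → run H
t=7: ready={D,F,H} → run H
t=8: ready={D,F} → run F
t=9: ready={D,F} → run F
t=10: ready={D,F} → run F
t=11: ready={D,F} → run F
t=12: ready={D,F} → run F
t=13: ready={D,F} → run F
t=14: ready={D,F} → run F
t=15: ready={D,F} → run F
t=16: ready={D} → run D
t=17: ready={D} → run D
t=18: ready={D} → run D
t=19: (idle)
t=20: (idle)
t=21: (idle)
t=22: (idle)
t=23: (idle)

completion order = C, H, F, D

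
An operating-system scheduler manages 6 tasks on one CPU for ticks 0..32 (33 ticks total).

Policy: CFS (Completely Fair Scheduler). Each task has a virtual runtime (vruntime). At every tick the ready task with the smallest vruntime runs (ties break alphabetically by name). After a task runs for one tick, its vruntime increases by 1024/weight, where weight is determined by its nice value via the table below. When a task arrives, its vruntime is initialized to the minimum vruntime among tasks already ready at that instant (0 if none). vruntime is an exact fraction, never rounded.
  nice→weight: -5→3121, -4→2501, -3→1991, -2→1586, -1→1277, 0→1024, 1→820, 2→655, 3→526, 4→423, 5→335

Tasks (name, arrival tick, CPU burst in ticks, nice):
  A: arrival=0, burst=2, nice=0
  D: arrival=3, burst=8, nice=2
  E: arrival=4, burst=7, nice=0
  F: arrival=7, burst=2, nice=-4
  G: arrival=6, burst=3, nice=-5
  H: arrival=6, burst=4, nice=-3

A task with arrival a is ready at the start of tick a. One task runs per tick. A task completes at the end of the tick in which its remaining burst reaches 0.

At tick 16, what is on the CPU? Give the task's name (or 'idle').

t=0: vr[A=0] → run A
t=1: vr[A=1] → run A
t=2: (idle)
t=3: vr[D=0] → run D
t=4: vr[D=1024/655 E=1024/655] → run D
t=5: vr[D=2048/655 E=1024/655] → run E
t=6: vr[D=2048/655 E=1679/655 G=1679/655 H=1679/655] → run E
t=7: vr[D=2048/655 E=2334/655 F=1679/655 G=1679/655 H=1679/655] → run F
t=8: vr[D=2048/655 E=2334/655 F=4869899/1638155 G=1679/655 H=1679/655] → run G
t=9: vr[D=2048/655 E=2334/655 F=4869899/1638155 G=5910879/2044255 H=1679/655] → run H
t=10: vr[D=2048/655 E=2334/655 F=4869899/1638155 G=5910879/2044255 H=4013609/1304105] → run G
t=11: vr[D=2048/655 E=2334/655 F=4869899/1638155 G=6581599/2044255 H=4013609/1304105] → run F
t=12: vr[D=2048/655 E=2334/655 G=6581599/2044255 H=4013609/1304105] → run H
t=13: vr[D=2048/655 E=2334/655 G=6581599/2044255 H=4684329/1304105] → run D
t=14: vr[D=3072/655 E=2334/655 G=6581599/2044255 H=4684329/1304105] → run G
t=15: vr[D=3072/655 E=2334/655 H=4684329/1304105] → run E
t=16: vr[D=3072/655 E=2989/655 H=4684329/1304105] → run H
t=17: vr[D=3072/655 E=2989/655 H=5355049/1304105] → run H
t=18: vr[D=3072/655 E=2989/655] → run E
t=19: vr[D=3072/655 E=3644/655] → run D
t=20: vr[D=4096/655 E=3644/655] → run E
t=21: vr[D=4096/655 E=4299/655] → run D
t=22: vr[D=1024/131 E=4299/655] → run E
t=23: vr[D=1024/131 E=4954/655] → run E
t=24: vr[D=1024/131] → run D
t=25: vr[D=6144/655] → run D
t=26: vr[D=7168/655] → run D
t=27: (idle)
t=28: (idle)
t=29: (idle)
t=30: (idle)
t=31: (idle)
t=32: (idle)

running at tick 16 = H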